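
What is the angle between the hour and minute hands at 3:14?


Hour hand = 3×30 + 14×0.5 = 97.0°
Minute hand = 14×6 = 84°
Difference = |97.0 - 84| = 13.0°

13.0°


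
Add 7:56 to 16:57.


Start: 1017 minutes from midnight
Add: 476 minutes
Total: 1493 minutes
Hours: 1493 ÷ 60 = 24 remainder 53
24 ≥ 24 → 24 - 24 = 0 (next day)

00:53 (next day)


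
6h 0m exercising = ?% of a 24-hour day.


Time: 360 minutes
Day: 1440 minutes
Percentage = (360/1440) × 100 = 25.0%

25.0%


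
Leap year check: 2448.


Rules: divisible by 4 AND (not by 100 OR by 400)
2448 ÷ 4 = 612 exactly → divisible by 4
2448 ÷ 100 = 24 remainder 48 → not divisible by 100
Divisible by 4 but not by 100 → leap year

Yes


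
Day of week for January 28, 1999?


Zeller's congruence:
q=28, m=13, k=98, j=19
h = (28 + ⌊13×14/5⌋ + 98 + ⌊98/4⌋ + ⌊19/4⌋ - 2×19) mod 7
= (28 + 36 + 98 + 24 + 4 - 38) mod 7
= 152 mod 7 = 5
h=5 → Thursday

Thursday


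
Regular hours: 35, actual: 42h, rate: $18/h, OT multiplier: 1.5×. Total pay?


$819.00

Regular: 35h × $18 = $630.00
Overtime: 42 - 35 = 7h
OT pay: 7h × $18 × 1.5 = $189.00
Total = $630.00 + $189.00 = $819.00


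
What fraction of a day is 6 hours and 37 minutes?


Total minutes: 6×60 + 37 = 397
Day = 24×60 = 1440 minutes
Fraction = 397/1440 ≈ 0.2757
As a percentage: 397/1440 × 100 ≈ 27.57%

0.2757 (27.57%)


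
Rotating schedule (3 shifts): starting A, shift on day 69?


Shifts: A, B, C
Start: A (index 0)
Day 69: (0 + 69 - 1) mod 3
= 68 mod 3
= 2
Index 2 → shift C

Shift C


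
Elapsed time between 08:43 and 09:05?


End time in minutes: 9×60 + 5 = 545
Start time in minutes: 8×60 + 43 = 523
Difference = 545 - 523 = 22 minutes
= 0 hours 22 minutes

0h 22m


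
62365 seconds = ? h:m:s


Hours: 62365 ÷ 3600 = 17 remainder 1165
Minutes: 1165 ÷ 60 = 19 remainder 25
Seconds: 25

17h 19m 25s


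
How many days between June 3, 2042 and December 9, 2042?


From June 3, 2042 to December 9, 2042
Rest of June 2042: 30 - 3 = 27
Full months: July 31, August 31, September 30, October 31, November 30
Days into December 2042: 9
Total = 27 + 31 + 31 + 30 + 31 + 30 + 9 = 189 days

189 days


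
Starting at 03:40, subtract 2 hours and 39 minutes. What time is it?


01:01

Start: 220 minutes from midnight
Subtract: 159 minutes
Remaining: 220 - 159 = 61
Hours: 1, Minutes: 1


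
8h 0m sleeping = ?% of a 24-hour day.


33.3%

Time: 480 minutes
Day: 1440 minutes
Percentage = (480/1440) × 100 ≈ 33.3%


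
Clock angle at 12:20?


110.0°

Hour hand (12 ≡ 0 on the dial): 0×30 + 20×0.5 = 10.0°
Minute hand = 20×6 = 120°
Difference = |10.0 - 120| = 110.0°


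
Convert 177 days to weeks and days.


25 weeks 2 days

Weeks: 177 ÷ 7 = 25 remainder 2


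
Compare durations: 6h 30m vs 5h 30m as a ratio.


Duration 1: 390 minutes
Duration 2: 330 minutes
Ratio = 390:330
GCD = 30
Simplified = 13:11
As a decimal: 13/11 ≈ 1.18

13:11 (1.18)


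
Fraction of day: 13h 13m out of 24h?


Total minutes: 13×60 + 13 = 793
Day = 24×60 = 1440 minutes
Fraction = 793/1440 ≈ 0.5507
As a percentage: 793/1440 × 100 ≈ 55.07%

0.5507 (55.07%)


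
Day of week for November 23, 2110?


Zeller's congruence:
q=23, m=11, k=10, j=21
h = (23 + ⌊13×12/5⌋ + 10 + ⌊10/4⌋ + ⌊21/4⌋ - 2×21) mod 7
= (23 + 31 + 10 + 2 + 5 - 42) mod 7
= 29 mod 7 = 1
h=1 → Sunday

Sunday


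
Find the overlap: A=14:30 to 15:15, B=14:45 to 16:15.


30 minutes

Meeting A: 870-915 (in minutes from midnight)
Meeting B: 885-975
Overlap start = max(870, 885) = 885
Overlap end = min(915, 975) = 915
Overlap = max(0, 915 - 885) = 30 min


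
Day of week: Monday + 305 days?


Friday

Start: Monday (index 0)
(0 + 305) mod 7
= 305 mod 7
= 4
Index 4 → Friday


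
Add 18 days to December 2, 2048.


Start: December 2, 2048
Add 18 days
December 2 + 18 = December 20, 2048

December 20, 2048


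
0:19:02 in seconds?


1142 seconds

Hours: 0 × 3600 = 0
Minutes: 19 × 60 = 1140
Seconds: 2
Total = 0 + 1140 + 2 = 1142


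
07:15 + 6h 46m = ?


Start: 435 minutes from midnight
Add: 406 minutes
Total: 841 minutes
Hours: 841 ÷ 60 = 14 remainder 1

14:01


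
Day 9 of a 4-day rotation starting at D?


Shifts: A, B, C, D
Start: D (index 3)
Day 9: (3 + 9 - 1) mod 4
= 11 mod 4
= 3
Index 3 → shift D

Shift D


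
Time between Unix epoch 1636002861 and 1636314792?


Difference = 1636314792 - 1636002861 = 311931 seconds
In hours: 311931 / 3600 ≈ 86.6
In days: 311931 / 86400 ≈ 3.61

311931 seconds (86.6 hours / 3.61 days)


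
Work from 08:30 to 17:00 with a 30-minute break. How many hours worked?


8h 0m (480 minutes)

Total time = (17×60+0) - (8×60+30)
= 1020 - 510 = 510 min
Minus break: 510 - 30 = 480 min
= 8h 0m


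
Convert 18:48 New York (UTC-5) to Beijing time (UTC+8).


Time difference = UTC+8 - UTC-5 = +13 hours
New hour = (18 + 13) mod 24
= 31 mod 24 = 7
Minutes unchanged → 07:48; 31 ≥ 24 → next day

07:48 (next day)


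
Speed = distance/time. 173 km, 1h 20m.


129.8 km/h

Distance: 173 km
Time: 1h 20m = 80 min = 80/60 = 4/3 hours
Speed = 173 ÷ (4/3) = 173 × 3 / 4 = 519/4 ≈ 129.8 km/h


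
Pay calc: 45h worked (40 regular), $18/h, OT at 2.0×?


Regular: 40h × $18 = $720.00
Overtime: 45 - 40 = 5h
OT pay: 5h × $18 × 2.0 = $180.00
Total = $720.00 + $180.00 = $900.00

$900.00


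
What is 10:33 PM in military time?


Input: 10:33 PM
PM: 10 + 12 = 22

22:33


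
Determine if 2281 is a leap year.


Rules: divisible by 4 AND (not by 100 OR by 400)
2281 ÷ 4 = 570 remainder 1 → not divisible by 4
Not divisible by 4 → not a leap year

No


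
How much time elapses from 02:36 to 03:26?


End time in minutes: 3×60 + 26 = 206
Start time in minutes: 2×60 + 36 = 156
Difference = 206 - 156 = 50 minutes
= 0 hours 50 minutes

0h 50m


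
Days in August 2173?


31 days

Month: August (month 8)
August has 31 days


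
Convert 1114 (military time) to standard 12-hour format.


11:14 AM

Hour: 11
11 < 12 → AM


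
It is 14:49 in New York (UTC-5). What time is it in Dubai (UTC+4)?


Time difference = UTC+4 - UTC-5 = +9 hours
New hour = (14 + 9) mod 24
= 23 mod 24 = 23
Minutes unchanged → 23:49

23:49


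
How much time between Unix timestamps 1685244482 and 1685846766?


602284 seconds (167.3 hours / 6.97 days)

Difference = 1685846766 - 1685244482 = 602284 seconds
In hours: 602284 / 3600 ≈ 167.3
In days: 602284 / 86400 ≈ 6.97


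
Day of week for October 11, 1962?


Zeller's congruence:
q=11, m=10, k=62, j=19
h = (11 + ⌊13×11/5⌋ + 62 + ⌊62/4⌋ + ⌊19/4⌋ - 2×19) mod 7
= (11 + 28 + 62 + 15 + 4 - 38) mod 7
= 82 mod 7 = 5
h=5 → Thursday

Thursday


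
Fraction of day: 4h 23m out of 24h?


Total minutes: 4×60 + 23 = 263
Day = 24×60 = 1440 minutes
Fraction = 263/1440 ≈ 0.1826
As a percentage: 263/1440 × 100 ≈ 18.26%

0.1826 (18.26%)


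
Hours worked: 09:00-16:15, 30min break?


6h 45m (405 minutes)

Total time = (16×60+15) - (9×60+0)
= 975 - 540 = 435 min
Minus break: 435 - 30 = 405 min
= 6h 45m


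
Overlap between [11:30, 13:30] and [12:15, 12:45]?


30 minutes

Meeting A: 690-810 (in minutes from midnight)
Meeting B: 735-765
Overlap start = max(690, 735) = 735
Overlap end = min(810, 765) = 765
Overlap = max(0, 765 - 735) = 30 min


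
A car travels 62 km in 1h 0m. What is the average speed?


62.0 km/h

Distance: 62 km
Time: 1 hours
Speed = 62 / 1 = 62.0 km/h


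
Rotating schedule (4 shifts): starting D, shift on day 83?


Shift B

Shifts: A, B, C, D
Start: D (index 3)
Day 83: (3 + 83 - 1) mod 4
= 85 mod 4
= 1
Index 1 → shift B


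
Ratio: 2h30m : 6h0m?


5:12 (0.42)

Duration 1: 150 minutes
Duration 2: 360 minutes
Ratio = 150:360
GCD = 30
Simplified = 5:12
As a decimal: 5/12 ≈ 0.42


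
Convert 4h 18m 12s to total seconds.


Hours: 4 × 3600 = 14400
Minutes: 18 × 60 = 1080
Seconds: 12
Total = 14400 + 1080 + 12 = 15492

15492 seconds


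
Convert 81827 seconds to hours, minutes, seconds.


22h 43m 47s

Hours: 81827 ÷ 3600 = 22 remainder 2627
Minutes: 2627 ÷ 60 = 43 remainder 47
Seconds: 47


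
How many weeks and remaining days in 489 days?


69 weeks 6 days

Weeks: 489 ÷ 7 = 69 remainder 6


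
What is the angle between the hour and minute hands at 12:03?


16.5°

Hour hand (12 ≡ 0 on the dial): 0×30 + 3×0.5 = 1.5°
Minute hand = 3×6 = 18°
Difference = |1.5 - 18| = 16.5°


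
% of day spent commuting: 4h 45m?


19.8%

Time: 285 minutes
Day: 1440 minutes
Percentage = (285/1440) × 100 ≈ 19.8%


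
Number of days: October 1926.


Month: October (month 10)
October has 31 days

31 days


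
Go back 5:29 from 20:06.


14:37

Start: 1206 minutes from midnight
Subtract: 329 minutes
Remaining: 1206 - 329 = 877
Hours: 14, Minutes: 37


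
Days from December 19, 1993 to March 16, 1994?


From December 19, 1993 to March 16, 1994
Rest of December 1993: 31 - 19 = 12
Full months: January 31, February 1994 28
Days into March 1994: 16
Total = 12 + 31 + 28 + 16 = 87 days

87 days


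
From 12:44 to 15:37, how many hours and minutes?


End time in minutes: 15×60 + 37 = 937
Start time in minutes: 12×60 + 44 = 764
Difference = 937 - 764 = 173 minutes
= 2 hours 53 minutes

2h 53m


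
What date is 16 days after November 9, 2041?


Start: November 9, 2041
Add 16 days
November 9 + 16 = November 25, 2041

November 25, 2041


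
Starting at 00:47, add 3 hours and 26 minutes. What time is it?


04:13

Start: 47 minutes from midnight
Add: 206 minutes
Total: 253 minutes
Hours: 253 ÷ 60 = 4 remainder 13


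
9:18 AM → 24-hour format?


09:18

Input: 9:18 AM
AM hour stays: 9


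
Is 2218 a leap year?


Rules: divisible by 4 AND (not by 100 OR by 400)
2218 ÷ 4 = 554 remainder 2 → not divisible by 4
Not divisible by 4 → not a leap year

No


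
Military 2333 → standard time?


Hour: 23
23 - 12 = 11 → PM

11:33 PM


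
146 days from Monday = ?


Start: Monday (index 0)
(0 + 146) mod 7
= 146 mod 7
= 6
Index 6 → Sunday

Sunday


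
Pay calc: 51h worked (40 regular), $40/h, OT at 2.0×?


$2480.00

Regular: 40h × $40 = $1600.00
Overtime: 51 - 40 = 11h
OT pay: 11h × $40 × 2.0 = $880.00
Total = $1600.00 + $880.00 = $2480.00


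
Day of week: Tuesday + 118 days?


Start: Tuesday (index 1)
(1 + 118) mod 7
= 119 mod 7
= 0
Index 0 → Monday

Monday


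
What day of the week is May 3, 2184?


Zeller's congruence:
q=3, m=5, k=84, j=21
h = (3 + ⌊13×6/5⌋ + 84 + ⌊84/4⌋ + ⌊21/4⌋ - 2×21) mod 7
= (3 + 15 + 84 + 21 + 5 - 42) mod 7
= 86 mod 7 = 2
h=2 → Monday

Monday


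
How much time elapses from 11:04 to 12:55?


1h 51m

End time in minutes: 12×60 + 55 = 775
Start time in minutes: 11×60 + 4 = 664
Difference = 775 - 664 = 111 minutes
= 1 hours 51 minutes


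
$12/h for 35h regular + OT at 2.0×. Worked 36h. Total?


$444.00

Regular: 35h × $12 = $420.00
Overtime: 36 - 35 = 1h
OT pay: 1h × $12 × 2.0 = $24.00
Total = $420.00 + $24.00 = $444.00


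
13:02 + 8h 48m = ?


21:50

Start: 782 minutes from midnight
Add: 528 minutes
Total: 1310 minutes
Hours: 1310 ÷ 60 = 21 remainder 50


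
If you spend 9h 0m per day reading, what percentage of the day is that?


37.5%

Time: 540 minutes
Day: 1440 minutes
Percentage = (540/1440) × 100 = 37.5%


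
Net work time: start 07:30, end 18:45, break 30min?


10h 45m (645 minutes)

Total time = (18×60+45) - (7×60+30)
= 1125 - 450 = 675 min
Minus break: 675 - 30 = 645 min
= 10h 45m


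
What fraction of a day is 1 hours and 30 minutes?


0.0625 (6.25%)

Total minutes: 1×60 + 30 = 90
Day = 24×60 = 1440 minutes
Fraction = 90/1440 = 0.0625
As a percentage: 90/1440 × 100 = 6.25%


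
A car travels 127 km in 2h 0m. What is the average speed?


63.5 km/h

Distance: 127 km
Time: 2 hours
Speed = 127 / 2 = 63.5 km/h


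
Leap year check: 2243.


Rules: divisible by 4 AND (not by 100 OR by 400)
2243 ÷ 4 = 560 remainder 3 → not divisible by 4
Not divisible by 4 → not a leap year

No


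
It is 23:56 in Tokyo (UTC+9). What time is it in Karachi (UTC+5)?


19:56

Time difference = UTC+5 - UTC+9 = -4 hours
New hour = (23 -4) mod 24
= 19 mod 24 = 19
Minutes unchanged → 19:56


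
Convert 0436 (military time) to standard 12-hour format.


4:36 AM

Hour: 4
4 < 12 → AM


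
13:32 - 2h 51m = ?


10:41

Start: 812 minutes from midnight
Subtract: 171 minutes
Remaining: 812 - 171 = 641
Hours: 10, Minutes: 41


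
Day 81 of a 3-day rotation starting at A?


Shifts: A, B, C
Start: A (index 0)
Day 81: (0 + 81 - 1) mod 3
= 80 mod 3
= 2
Index 2 → shift C

Shift C


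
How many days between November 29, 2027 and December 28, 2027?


From November 29, 2027 to December 28, 2027
Rest of November 2027: 30 - 29 = 1
Days into December 2027: 28
Total = 1 + 28 = 29 days

29 days


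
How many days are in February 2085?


Month: February (month 2)
February: 28 or 29 (leap year)
2085 leap year? No

28 days


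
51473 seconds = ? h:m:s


Hours: 51473 ÷ 3600 = 14 remainder 1073
Minutes: 1073 ÷ 60 = 17 remainder 53
Seconds: 53

14h 17m 53s


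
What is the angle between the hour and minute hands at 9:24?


Hour hand = 9×30 + 24×0.5 = 282.0°
Minute hand = 24×6 = 144°
Difference = |282.0 - 144| = 138.0°

138.0°


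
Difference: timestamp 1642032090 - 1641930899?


101191 seconds (28.1 hours / 1.17 days)

Difference = 1642032090 - 1641930899 = 101191 seconds
In hours: 101191 / 3600 ≈ 28.1
In days: 101191 / 86400 ≈ 1.17


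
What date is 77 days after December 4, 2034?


Start: December 4, 2034
Add 77 days
December 4 → January 1: 31 - 4 + 1 = 28 days (77 - 28 = 49 left)
January 1 → February 1: 31 - 1 + 1 = 31 days (49 - 31 = 18 left)
February 1 + 18 = February 19, 2035

February 19, 2035


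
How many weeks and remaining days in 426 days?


Weeks: 426 ÷ 7 = 60 remainder 6

60 weeks 6 days


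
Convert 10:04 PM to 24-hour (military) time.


22:04

Input: 10:04 PM
PM: 10 + 12 = 22


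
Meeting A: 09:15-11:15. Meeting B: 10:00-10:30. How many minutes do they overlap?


30 minutes

Meeting A: 555-675 (in minutes from midnight)
Meeting B: 600-630
Overlap start = max(555, 600) = 600
Overlap end = min(675, 630) = 630
Overlap = max(0, 630 - 600) = 30 min


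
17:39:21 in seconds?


63561 seconds

Hours: 17 × 3600 = 61200
Minutes: 39 × 60 = 2340
Seconds: 21
Total = 61200 + 2340 + 21 = 63561


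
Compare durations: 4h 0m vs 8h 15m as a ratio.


Duration 1: 240 minutes
Duration 2: 495 minutes
Ratio = 240:495
GCD = 15
Simplified = 16:33
As a decimal: 16/33 ≈ 0.48

16:33 (0.48)


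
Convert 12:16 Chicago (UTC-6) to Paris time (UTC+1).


Time difference = UTC+1 - UTC-6 = +7 hours
New hour = (12 + 7) mod 24
= 19 mod 24 = 19
Minutes unchanged → 19:16

19:16


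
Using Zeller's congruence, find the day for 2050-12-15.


Zeller's congruence:
q=15, m=12, k=50, j=20
h = (15 + ⌊13×13/5⌋ + 50 + ⌊50/4⌋ + ⌊20/4⌋ - 2×20) mod 7
= (15 + 33 + 50 + 12 + 5 - 40) mod 7
= 75 mod 7 = 5
h=5 → Thursday

Thursday


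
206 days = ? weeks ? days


Weeks: 206 ÷ 7 = 29 remainder 3

29 weeks 3 days


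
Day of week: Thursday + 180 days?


Start: Thursday (index 3)
(3 + 180) mod 7
= 183 mod 7
= 1
Index 1 → Tuesday

Tuesday


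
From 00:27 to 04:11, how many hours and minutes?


3h 44m

End time in minutes: 4×60 + 11 = 251
Start time in minutes: 0×60 + 27 = 27
Difference = 251 - 27 = 224 minutes
= 3 hours 44 minutes


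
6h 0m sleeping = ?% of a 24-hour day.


25.0%

Time: 360 minutes
Day: 1440 minutes
Percentage = (360/1440) × 100 = 25.0%


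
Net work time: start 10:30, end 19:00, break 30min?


Total time = (19×60+0) - (10×60+30)
= 1140 - 630 = 510 min
Minus break: 510 - 30 = 480 min
= 8h 0m

8h 0m (480 minutes)


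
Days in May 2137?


Month: May (month 5)
May has 31 days

31 days


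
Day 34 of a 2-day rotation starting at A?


Shift B

Shifts: A, B
Start: A (index 0)
Day 34: (0 + 34 - 1) mod 2
= 33 mod 2
= 1
Index 1 → shift B


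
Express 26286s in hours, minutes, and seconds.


Hours: 26286 ÷ 3600 = 7 remainder 1086
Minutes: 1086 ÷ 60 = 18 remainder 6
Seconds: 6

7h 18m 6s


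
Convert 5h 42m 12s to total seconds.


Hours: 5 × 3600 = 18000
Minutes: 42 × 60 = 2520
Seconds: 12
Total = 18000 + 2520 + 12 = 20532

20532 seconds


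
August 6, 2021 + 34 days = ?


September 9, 2021

Start: August 6, 2021
Add 34 days
August 6 → September 1: 31 - 6 + 1 = 26 days (34 - 26 = 8 left)
September 1 + 8 = September 9, 2021


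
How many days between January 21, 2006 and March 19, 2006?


57 days

From January 21, 2006 to March 19, 2006
Rest of January 2006: 31 - 21 = 10
Full months: February 2006 28
Days into March 2006: 19
Total = 10 + 28 + 19 = 57 days


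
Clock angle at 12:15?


Hour hand (12 ≡ 0 on the dial): 0×30 + 15×0.5 = 7.5°
Minute hand = 15×6 = 90°
Difference = |7.5 - 90| = 82.5°

82.5°


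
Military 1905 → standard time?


Hour: 19
19 - 12 = 7 → PM

7:05 PM


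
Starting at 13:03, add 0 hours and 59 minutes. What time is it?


14:02

Start: 783 minutes from midnight
Add: 59 minutes
Total: 842 minutes
Hours: 842 ÷ 60 = 14 remainder 2


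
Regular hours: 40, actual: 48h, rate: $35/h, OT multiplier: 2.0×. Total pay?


$1960.00

Regular: 40h × $35 = $1400.00
Overtime: 48 - 40 = 8h
OT pay: 8h × $35 × 2.0 = $560.00
Total = $1400.00 + $560.00 = $1960.00


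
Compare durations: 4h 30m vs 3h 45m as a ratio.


6:5 (1.20)

Duration 1: 270 minutes
Duration 2: 225 minutes
Ratio = 270:225
GCD = 45
Simplified = 6:5
As a decimal: 6/5 = 1.20


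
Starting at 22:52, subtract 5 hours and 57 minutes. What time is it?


Start: 1372 minutes from midnight
Subtract: 357 minutes
Remaining: 1372 - 357 = 1015
Hours: 16, Minutes: 55

16:55


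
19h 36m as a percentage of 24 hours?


Total minutes: 19×60 + 36 = 1176
Day = 24×60 = 1440 minutes
Fraction = 1176/1440 ≈ 0.8167
As a percentage: 1176/1440 × 100 ≈ 81.67%

0.8167 (81.67%)


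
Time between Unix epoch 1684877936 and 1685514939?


637003 seconds (176.9 hours / 7.37 days)

Difference = 1685514939 - 1684877936 = 637003 seconds
In hours: 637003 / 3600 ≈ 176.9
In days: 637003 / 86400 ≈ 7.37


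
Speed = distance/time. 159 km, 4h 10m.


Distance: 159 km
Time: 4h 10m = 250 min = 250/60 = 25/6 hours
Speed = 159 ÷ (25/6) = 159 × 6 / 25 = 954/25 ≈ 38.2 km/h

38.2 km/h


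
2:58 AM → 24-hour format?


02:58

Input: 2:58 AM
AM hour stays: 2


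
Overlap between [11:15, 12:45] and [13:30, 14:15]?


Meeting A: 675-765 (in minutes from midnight)
Meeting B: 810-855
Overlap start = max(675, 810) = 810
Overlap end = min(765, 855) = 765
Overlap = max(0, 765 - 810) = 0 min

0 minutes


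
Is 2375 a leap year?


Rules: divisible by 4 AND (not by 100 OR by 400)
2375 ÷ 4 = 593 remainder 3 → not divisible by 4
Not divisible by 4 → not a leap year

No


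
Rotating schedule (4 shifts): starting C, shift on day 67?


Shift A

Shifts: A, B, C, D
Start: C (index 2)
Day 67: (2 + 67 - 1) mod 4
= 68 mod 4
= 0
Index 0 → shift A


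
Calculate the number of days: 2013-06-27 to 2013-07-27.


From June 27, 2013 to July 27, 2013
Rest of June 2013: 30 - 27 = 3
Days into July 2013: 27
Total = 3 + 27 = 30 days

30 days


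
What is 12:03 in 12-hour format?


12:03 PM

Hour: 12
12 → 12 PM (noon)


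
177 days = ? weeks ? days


Weeks: 177 ÷ 7 = 25 remainder 2

25 weeks 2 days


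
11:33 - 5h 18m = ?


06:15

Start: 693 minutes from midnight
Subtract: 318 minutes
Remaining: 693 - 318 = 375
Hours: 6, Minutes: 15


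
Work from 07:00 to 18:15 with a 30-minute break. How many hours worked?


10h 45m (645 minutes)

Total time = (18×60+15) - (7×60+0)
= 1095 - 420 = 675 min
Minus break: 675 - 30 = 645 min
= 10h 45m


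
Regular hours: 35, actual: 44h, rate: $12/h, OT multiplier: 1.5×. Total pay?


$582.00

Regular: 35h × $12 = $420.00
Overtime: 44 - 35 = 9h
OT pay: 9h × $12 × 1.5 = $162.00
Total = $420.00 + $162.00 = $582.00


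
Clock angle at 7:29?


50.5°

Hour hand = 7×30 + 29×0.5 = 224.5°
Minute hand = 29×6 = 174°
Difference = |224.5 - 174| = 50.5°


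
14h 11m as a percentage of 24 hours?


0.5910 (59.10%)

Total minutes: 14×60 + 11 = 851
Day = 24×60 = 1440 minutes
Fraction = 851/1440 ≈ 0.5910
As a percentage: 851/1440 × 100 ≈ 59.10%


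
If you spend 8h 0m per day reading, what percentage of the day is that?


33.3%

Time: 480 minutes
Day: 1440 minutes
Percentage = (480/1440) × 100 ≈ 33.3%


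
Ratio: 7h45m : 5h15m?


Duration 1: 465 minutes
Duration 2: 315 minutes
Ratio = 465:315
GCD = 15
Simplified = 31:21
As a decimal: 31/21 ≈ 1.48

31:21 (1.48)


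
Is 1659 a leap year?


No

Rules: divisible by 4 AND (not by 100 OR by 400)
1659 ÷ 4 = 414 remainder 3 → not divisible by 4
Not divisible by 4 → not a leap year


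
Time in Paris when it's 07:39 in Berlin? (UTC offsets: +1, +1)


Time difference = UTC+1 - UTC+1 = +0 hours
New hour = (7 + 0) mod 24
= 7 mod 24 = 7
Minutes unchanged → 07:39

07:39


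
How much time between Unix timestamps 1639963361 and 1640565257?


Difference = 1640565257 - 1639963361 = 601896 seconds
In hours: 601896 / 3600 ≈ 167.2
In days: 601896 / 86400 ≈ 6.97

601896 seconds (167.2 hours / 6.97 days)


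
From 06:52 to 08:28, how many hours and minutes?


End time in minutes: 8×60 + 28 = 508
Start time in minutes: 6×60 + 52 = 412
Difference = 508 - 412 = 96 minutes
= 1 hours 36 minutes

1h 36m


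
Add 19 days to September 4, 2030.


Start: September 4, 2030
Add 19 days
September 4 + 19 = September 23, 2030

September 23, 2030


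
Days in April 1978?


30 days

Month: April (month 4)
April has 30 days


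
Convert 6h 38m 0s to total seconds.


Hours: 6 × 3600 = 21600
Minutes: 38 × 60 = 2280
Seconds: 0
Total = 21600 + 2280 + 0 = 23880

23880 seconds


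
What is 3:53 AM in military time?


03:53

Input: 3:53 AM
AM hour stays: 3


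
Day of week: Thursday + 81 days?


Start: Thursday (index 3)
(3 + 81) mod 7
= 84 mod 7
= 0
Index 0 → Monday

Monday


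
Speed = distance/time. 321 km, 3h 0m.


Distance: 321 km
Time: 3 hours
Speed = 321 / 3 = 107.0 km/h

107.0 km/h


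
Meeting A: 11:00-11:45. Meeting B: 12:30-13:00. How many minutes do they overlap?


Meeting A: 660-705 (in minutes from midnight)
Meeting B: 750-780
Overlap start = max(660, 750) = 750
Overlap end = min(705, 780) = 705
Overlap = max(0, 705 - 750) = 0 min

0 minutes


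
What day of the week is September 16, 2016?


Friday

Zeller's congruence:
q=16, m=9, k=16, j=20
h = (16 + ⌊13×10/5⌋ + 16 + ⌊16/4⌋ + ⌊20/4⌋ - 2×20) mod 7
= (16 + 26 + 16 + 4 + 5 - 40) mod 7
= 27 mod 7 = 6
h=6 → Friday


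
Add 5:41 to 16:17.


21:58

Start: 977 minutes from midnight
Add: 341 minutes
Total: 1318 minutes
Hours: 1318 ÷ 60 = 21 remainder 58


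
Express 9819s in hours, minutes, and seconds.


2h 43m 39s

Hours: 9819 ÷ 3600 = 2 remainder 2619
Minutes: 2619 ÷ 60 = 43 remainder 39
Seconds: 39


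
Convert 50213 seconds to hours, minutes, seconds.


Hours: 50213 ÷ 3600 = 13 remainder 3413
Minutes: 3413 ÷ 60 = 56 remainder 53
Seconds: 53

13h 56m 53s


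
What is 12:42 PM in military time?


12:42

Input: 12:42 PM
12 PM → 12 (noon)


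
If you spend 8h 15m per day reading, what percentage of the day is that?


34.4%

Time: 495 minutes
Day: 1440 minutes
Percentage = (495/1440) × 100 ≈ 34.4%


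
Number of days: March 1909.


Month: March (month 3)
March has 31 days

31 days


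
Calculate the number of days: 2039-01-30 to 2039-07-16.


167 days

From January 30, 2039 to July 16, 2039
Rest of January 2039: 31 - 30 = 1
Full months: February 2039 28, March 31, April 30, May 31, June 30
Days into July 2039: 16
Total = 1 + 28 + 31 + 30 + 31 + 30 + 16 = 167 days


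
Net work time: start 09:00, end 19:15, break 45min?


9h 30m (570 minutes)

Total time = (19×60+15) - (9×60+0)
= 1155 - 540 = 615 min
Minus break: 615 - 45 = 570 min
= 9h 30m


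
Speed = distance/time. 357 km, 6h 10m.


57.9 km/h

Distance: 357 km
Time: 6h 10m = 370 min = 370/60 = 37/6 hours
Speed = 357 ÷ (37/6) = 357 × 6 / 37 = 2142/37 ≈ 57.9 km/h


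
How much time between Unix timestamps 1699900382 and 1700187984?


Difference = 1700187984 - 1699900382 = 287602 seconds
In hours: 287602 / 3600 ≈ 79.9
In days: 287602 / 86400 ≈ 3.33

287602 seconds (79.9 hours / 3.33 days)


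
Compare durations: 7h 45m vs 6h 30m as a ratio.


Duration 1: 465 minutes
Duration 2: 390 minutes
Ratio = 465:390
GCD = 15
Simplified = 31:26
As a decimal: 31/26 ≈ 1.19

31:26 (1.19)


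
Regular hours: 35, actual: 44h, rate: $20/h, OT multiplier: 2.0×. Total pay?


$1060.00

Regular: 35h × $20 = $700.00
Overtime: 44 - 35 = 9h
OT pay: 9h × $20 × 2.0 = $360.00
Total = $700.00 + $360.00 = $1060.00


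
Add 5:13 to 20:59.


Start: 1259 minutes from midnight
Add: 313 minutes
Total: 1572 minutes
Hours: 1572 ÷ 60 = 26 remainder 12
26 ≥ 24 → 26 - 24 = 2 (next day)

02:12 (next day)


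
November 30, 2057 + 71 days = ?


Start: November 30, 2057
Add 71 days
November 30 → December 1: 30 - 30 + 1 = 1 days (71 - 1 = 70 left)
December 1 → January 1: 31 - 1 + 1 = 31 days (70 - 31 = 39 left)
January 1 → February 1: 31 - 1 + 1 = 31 days (39 - 31 = 8 left)
February 1 + 8 = February 9, 2058

February 9, 2058


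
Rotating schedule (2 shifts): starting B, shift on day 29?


Shift B

Shifts: A, B
Start: B (index 1)
Day 29: (1 + 29 - 1) mod 2
= 29 mod 2
= 1
Index 1 → shift B


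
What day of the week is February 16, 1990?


Zeller's congruence:
q=16, m=14, k=89, j=19
h = (16 + ⌊13×15/5⌋ + 89 + ⌊89/4⌋ + ⌊19/4⌋ - 2×19) mod 7
= (16 + 39 + 89 + 22 + 4 - 38) mod 7
= 132 mod 7 = 6
h=6 → Friday

Friday


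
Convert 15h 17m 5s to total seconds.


55025 seconds

Hours: 15 × 3600 = 54000
Minutes: 17 × 60 = 1020
Seconds: 5
Total = 54000 + 1020 + 5 = 55025


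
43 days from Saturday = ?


Sunday

Start: Saturday (index 5)
(5 + 43) mod 7
= 48 mod 7
= 6
Index 6 → Sunday


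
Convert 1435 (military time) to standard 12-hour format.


2:35 PM

Hour: 14
14 - 12 = 2 → PM


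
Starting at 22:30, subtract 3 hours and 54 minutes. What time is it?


Start: 1350 minutes from midnight
Subtract: 234 minutes
Remaining: 1350 - 234 = 1116
Hours: 18, Minutes: 36

18:36


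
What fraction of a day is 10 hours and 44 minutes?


0.4472 (44.72%)

Total minutes: 10×60 + 44 = 644
Day = 24×60 = 1440 minutes
Fraction = 644/1440 ≈ 0.4472
As a percentage: 644/1440 × 100 ≈ 44.72%


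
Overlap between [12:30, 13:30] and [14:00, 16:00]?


0 minutes

Meeting A: 750-810 (in minutes from midnight)
Meeting B: 840-960
Overlap start = max(750, 840) = 840
Overlap end = min(810, 960) = 810
Overlap = max(0, 810 - 840) = 0 min


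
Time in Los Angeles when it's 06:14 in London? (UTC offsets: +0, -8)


Time difference = UTC-8 - UTC+0 = -8 hours
New hour = (6 -8) mod 24
= -2 mod 24 = 22
Minutes unchanged → 22:14; -2 < 0 → previous day

22:14 (previous day)


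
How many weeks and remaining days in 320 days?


45 weeks 5 days

Weeks: 320 ÷ 7 = 45 remainder 5


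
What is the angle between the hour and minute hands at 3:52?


Hour hand = 3×30 + 52×0.5 = 116.0°
Minute hand = 52×6 = 312°
Difference = |116.0 - 312| = 196.0°
Since > 180°: 360 - 196.0 = 164.0°

164.0°


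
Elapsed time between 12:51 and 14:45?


End time in minutes: 14×60 + 45 = 885
Start time in minutes: 12×60 + 51 = 771
Difference = 885 - 771 = 114 minutes
= 1 hours 54 minutes

1h 54m


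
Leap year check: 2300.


Rules: divisible by 4 AND (not by 100 OR by 400)
2300 ÷ 4 = 575 exactly → divisible by 4
2300 ÷ 100 = 23 exactly → divisible by 100
2300 ÷ 400 = 5 remainder 300 → not divisible by 400
Divisible by 100 but not by 400 → not a leap year

No


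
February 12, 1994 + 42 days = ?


Start: February 12, 1994
Add 42 days
February 12 → March 1: 28 - 12 + 1 = 17 days (42 - 17 = 25 left)
March 1 + 25 = March 26, 1994

March 26, 1994


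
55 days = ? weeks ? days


7 weeks 6 days

Weeks: 55 ÷ 7 = 7 remainder 6


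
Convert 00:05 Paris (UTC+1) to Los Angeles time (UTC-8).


15:05 (previous day)

Time difference = UTC-8 - UTC+1 = -9 hours
New hour = (0 -9) mod 24
= -9 mod 24 = 15
Minutes unchanged → 15:05; -9 < 0 → previous day


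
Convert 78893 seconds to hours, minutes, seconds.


Hours: 78893 ÷ 3600 = 21 remainder 3293
Minutes: 3293 ÷ 60 = 54 remainder 53
Seconds: 53

21h 54m 53s


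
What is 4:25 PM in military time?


Input: 4:25 PM
PM: 4 + 12 = 16

16:25


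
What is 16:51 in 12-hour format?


Hour: 16
16 - 12 = 4 → PM

4:51 PM


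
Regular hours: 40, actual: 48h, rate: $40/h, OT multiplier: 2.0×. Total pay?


Regular: 40h × $40 = $1600.00
Overtime: 48 - 40 = 8h
OT pay: 8h × $40 × 2.0 = $640.00
Total = $1600.00 + $640.00 = $2240.00

$2240.00


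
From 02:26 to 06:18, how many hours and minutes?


End time in minutes: 6×60 + 18 = 378
Start time in minutes: 2×60 + 26 = 146
Difference = 378 - 146 = 232 minutes
= 3 hours 52 minutes

3h 52m


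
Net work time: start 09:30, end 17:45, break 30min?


Total time = (17×60+45) - (9×60+30)
= 1065 - 570 = 495 min
Minus break: 495 - 30 = 465 min
= 7h 45m

7h 45m (465 minutes)


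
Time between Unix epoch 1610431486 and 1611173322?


741836 seconds (206.1 hours / 8.59 days)

Difference = 1611173322 - 1610431486 = 741836 seconds
In hours: 741836 / 3600 ≈ 206.1
In days: 741836 / 86400 ≈ 8.59


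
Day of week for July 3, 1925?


Zeller's congruence:
q=3, m=7, k=25, j=19
h = (3 + ⌊13×8/5⌋ + 25 + ⌊25/4⌋ + ⌊19/4⌋ - 2×19) mod 7
= (3 + 20 + 25 + 6 + 4 - 38) mod 7
= 20 mod 7 = 6
h=6 → Friday

Friday


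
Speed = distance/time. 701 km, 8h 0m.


87.6 km/h

Distance: 701 km
Time: 8 hours
Speed = 701 / 8 ≈ 87.6 km/h


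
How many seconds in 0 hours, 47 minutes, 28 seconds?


Hours: 0 × 3600 = 0
Minutes: 47 × 60 = 2820
Seconds: 28
Total = 0 + 2820 + 28 = 2848

2848 seconds


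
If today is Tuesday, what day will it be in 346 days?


Friday

Start: Tuesday (index 1)
(1 + 346) mod 7
= 347 mod 7
= 4
Index 4 → Friday


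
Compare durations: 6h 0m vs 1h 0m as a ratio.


6:1 (6.00)

Duration 1: 360 minutes
Duration 2: 60 minutes
Ratio = 360:60
GCD = 60
Simplified = 6:1
As a decimal: 6/1 = 6.00


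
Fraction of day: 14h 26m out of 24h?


0.6014 (60.14%)

Total minutes: 14×60 + 26 = 866
Day = 24×60 = 1440 minutes
Fraction = 866/1440 ≈ 0.6014
As a percentage: 866/1440 × 100 ≈ 60.14%


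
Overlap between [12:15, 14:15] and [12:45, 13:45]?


60 minutes

Meeting A: 735-855 (in minutes from midnight)
Meeting B: 765-825
Overlap start = max(735, 765) = 765
Overlap end = min(855, 825) = 825
Overlap = max(0, 825 - 765) = 60 min


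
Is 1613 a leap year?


Rules: divisible by 4 AND (not by 100 OR by 400)
1613 ÷ 4 = 403 remainder 1 → not divisible by 4
Not divisible by 4 → not a leap year

No


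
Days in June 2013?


30 days

Month: June (month 6)
June has 30 days


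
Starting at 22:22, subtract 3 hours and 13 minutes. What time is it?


19:09

Start: 1342 minutes from midnight
Subtract: 193 minutes
Remaining: 1342 - 193 = 1149
Hours: 19, Minutes: 9


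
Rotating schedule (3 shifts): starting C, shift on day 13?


Shifts: A, B, C
Start: C (index 2)
Day 13: (2 + 13 - 1) mod 3
= 14 mod 3
= 2
Index 2 → shift C

Shift C


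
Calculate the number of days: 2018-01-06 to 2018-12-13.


From January 6, 2018 to December 13, 2018
Rest of January 2018: 31 - 6 = 25
Full months: February 2018 28, March 31, April 30, May 31, June 30, July 31, August 31, September 30, October 31, November 30
Days into December 2018: 13
Total = 25 + 28 + 31 + 30 + 31 + 30 + 31 + 31 + 30 + 31 + 30 + 13 = 341 days

341 days


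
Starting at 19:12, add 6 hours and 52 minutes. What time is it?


02:04 (next day)

Start: 1152 minutes from midnight
Add: 412 minutes
Total: 1564 minutes
Hours: 1564 ÷ 60 = 26 remainder 4
26 ≥ 24 → 26 - 24 = 2 (next day)


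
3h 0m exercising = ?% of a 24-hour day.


12.5%

Time: 180 minutes
Day: 1440 minutes
Percentage = (180/1440) × 100 = 12.5%


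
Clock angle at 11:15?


112.5°

Hour hand = 11×30 + 15×0.5 = 337.5°
Minute hand = 15×6 = 90°
Difference = |337.5 - 90| = 247.5°
Since > 180°: 360 - 247.5 = 112.5°


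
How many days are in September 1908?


Month: September (month 9)
September has 30 days

30 days


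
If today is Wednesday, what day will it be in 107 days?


Friday

Start: Wednesday (index 2)
(2 + 107) mod 7
= 109 mod 7
= 4
Index 4 → Friday


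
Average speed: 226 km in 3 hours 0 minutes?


Distance: 226 km
Time: 3 hours
Speed = 226 / 3 ≈ 75.3 km/h

75.3 km/h


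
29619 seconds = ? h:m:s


Hours: 29619 ÷ 3600 = 8 remainder 819
Minutes: 819 ÷ 60 = 13 remainder 39
Seconds: 39

8h 13m 39s


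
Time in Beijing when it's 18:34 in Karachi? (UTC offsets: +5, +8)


Time difference = UTC+8 - UTC+5 = +3 hours
New hour = (18 + 3) mod 24
= 21 mod 24 = 21
Minutes unchanged → 21:34

21:34


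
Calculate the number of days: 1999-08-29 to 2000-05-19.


264 days

From August 29, 1999 to May 19, 2000
Rest of August 1999: 31 - 29 = 2
Full months: September 30, October 31, November 30, December 31, January 31, February 2000 29, March 31, April 30
Days into May 2000: 19
Total = 2 + 30 + 31 + 30 + 31 + 31 + 29 + 31 + 30 + 19 = 264 days


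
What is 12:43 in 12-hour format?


12:43 PM

Hour: 12
12 → 12 PM (noon)


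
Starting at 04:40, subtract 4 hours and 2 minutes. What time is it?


Start: 280 minutes from midnight
Subtract: 242 minutes
Remaining: 280 - 242 = 38
Hours: 0, Minutes: 38

00:38


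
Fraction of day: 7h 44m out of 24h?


Total minutes: 7×60 + 44 = 464
Day = 24×60 = 1440 minutes
Fraction = 464/1440 ≈ 0.3222
As a percentage: 464/1440 × 100 ≈ 32.22%

0.3222 (32.22%)


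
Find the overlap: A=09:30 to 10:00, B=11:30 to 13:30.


Meeting A: 570-600 (in minutes from midnight)
Meeting B: 690-810
Overlap start = max(570, 690) = 690
Overlap end = min(600, 810) = 600
Overlap = max(0, 600 - 690) = 0 min

0 minutes


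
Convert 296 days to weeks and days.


42 weeks 2 days

Weeks: 296 ÷ 7 = 42 remainder 2


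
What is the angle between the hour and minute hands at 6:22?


Hour hand = 6×30 + 22×0.5 = 191.0°
Minute hand = 22×6 = 132°
Difference = |191.0 - 132| = 59.0°

59.0°


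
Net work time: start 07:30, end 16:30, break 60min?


Total time = (16×60+30) - (7×60+30)
= 990 - 450 = 540 min
Minus break: 540 - 60 = 480 min
= 8h 0m

8h 0m (480 minutes)


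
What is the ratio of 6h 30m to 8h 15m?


Duration 1: 390 minutes
Duration 2: 495 minutes
Ratio = 390:495
GCD = 15
Simplified = 26:33
As a decimal: 26/33 ≈ 0.79

26:33 (0.79)


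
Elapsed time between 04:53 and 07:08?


End time in minutes: 7×60 + 8 = 428
Start time in minutes: 4×60 + 53 = 293
Difference = 428 - 293 = 135 minutes
= 2 hours 15 minutes

2h 15m


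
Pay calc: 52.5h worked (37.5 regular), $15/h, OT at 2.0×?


$1012.50

Regular: 37.5h × $15 = $562.50
Overtime: 52.5 - 37.5 = 15.0h
OT pay: 15.0h × $15 × 2.0 = $450.00
Total = $562.50 + $450.00 = $1012.50


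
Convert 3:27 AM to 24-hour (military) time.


Input: 3:27 AM
AM hour stays: 3

03:27


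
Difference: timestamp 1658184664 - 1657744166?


Difference = 1658184664 - 1657744166 = 440498 seconds
In hours: 440498 / 3600 ≈ 122.4
In days: 440498 / 86400 ≈ 5.10

440498 seconds (122.4 hours / 5.10 days)


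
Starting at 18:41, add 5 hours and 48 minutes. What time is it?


00:29 (next day)

Start: 1121 minutes from midnight
Add: 348 minutes
Total: 1469 minutes
Hours: 1469 ÷ 60 = 24 remainder 29
24 ≥ 24 → 24 - 24 = 0 (next day)


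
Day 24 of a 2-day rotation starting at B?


Shift A

Shifts: A, B
Start: B (index 1)
Day 24: (1 + 24 - 1) mod 2
= 24 mod 2
= 0
Index 0 → shift A


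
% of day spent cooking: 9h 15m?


38.5%

Time: 555 minutes
Day: 1440 minutes
Percentage = (555/1440) × 100 ≈ 38.5%


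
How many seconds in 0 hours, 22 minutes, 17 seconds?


Hours: 0 × 3600 = 0
Minutes: 22 × 60 = 1320
Seconds: 17
Total = 0 + 1320 + 17 = 1337

1337 seconds


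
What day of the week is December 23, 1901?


Monday

Zeller's congruence:
q=23, m=12, k=1, j=19
h = (23 + ⌊13×13/5⌋ + 1 + ⌊1/4⌋ + ⌊19/4⌋ - 2×19) mod 7
= (23 + 33 + 1 + 0 + 4 - 38) mod 7
= 23 mod 7 = 2
h=2 → Monday


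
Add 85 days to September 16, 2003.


Start: September 16, 2003
Add 85 days
September 16 → October 1: 30 - 16 + 1 = 15 days (85 - 15 = 70 left)
October 1 → November 1: 31 - 1 + 1 = 31 days (70 - 31 = 39 left)
November 1 → December 1: 30 - 1 + 1 = 30 days (39 - 30 = 9 left)
December 1 + 9 = December 10, 2003

December 10, 2003


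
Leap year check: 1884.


Yes

Rules: divisible by 4 AND (not by 100 OR by 400)
1884 ÷ 4 = 471 exactly → divisible by 4
1884 ÷ 100 = 18 remainder 84 → not divisible by 100
Divisible by 4 but not by 100 → leap year


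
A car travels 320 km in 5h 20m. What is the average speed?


60.0 km/h

Distance: 320 km
Time: 5h 20m = 320 min = 320/60 = 16/3 hours
Speed = 320 ÷ (16/3) = 320 × 3 / 16 = 960/16 = 60.0 km/h


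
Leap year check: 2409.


No

Rules: divisible by 4 AND (not by 100 OR by 400)
2409 ÷ 4 = 602 remainder 1 → not divisible by 4
Not divisible by 4 → not a leap year


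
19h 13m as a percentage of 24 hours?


Total minutes: 19×60 + 13 = 1153
Day = 24×60 = 1440 minutes
Fraction = 1153/1440 ≈ 0.8007
As a percentage: 1153/1440 × 100 ≈ 80.07%

0.8007 (80.07%)


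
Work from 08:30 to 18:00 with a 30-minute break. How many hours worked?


Total time = (18×60+0) - (8×60+30)
= 1080 - 510 = 570 min
Minus break: 570 - 30 = 540 min
= 9h 0m

9h 0m (540 minutes)


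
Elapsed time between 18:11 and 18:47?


End time in minutes: 18×60 + 47 = 1127
Start time in minutes: 18×60 + 11 = 1091
Difference = 1127 - 1091 = 36 minutes
= 0 hours 36 minutes

0h 36m


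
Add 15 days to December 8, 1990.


December 23, 1990

Start: December 8, 1990
Add 15 days
December 8 + 15 = December 23, 1990


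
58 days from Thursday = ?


Start: Thursday (index 3)
(3 + 58) mod 7
= 61 mod 7
= 5
Index 5 → Saturday

Saturday


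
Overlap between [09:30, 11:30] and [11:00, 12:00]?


Meeting A: 570-690 (in minutes from midnight)
Meeting B: 660-720
Overlap start = max(570, 660) = 660
Overlap end = min(690, 720) = 690
Overlap = max(0, 690 - 660) = 30 min

30 minutes


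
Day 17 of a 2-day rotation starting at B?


Shifts: A, B
Start: B (index 1)
Day 17: (1 + 17 - 1) mod 2
= 17 mod 2
= 1
Index 1 → shift B

Shift B


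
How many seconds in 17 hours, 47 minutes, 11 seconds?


Hours: 17 × 3600 = 61200
Minutes: 47 × 60 = 2820
Seconds: 11
Total = 61200 + 2820 + 11 = 64031

64031 seconds


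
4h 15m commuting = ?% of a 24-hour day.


Time: 255 minutes
Day: 1440 minutes
Percentage = (255/1440) × 100 ≈ 17.7%

17.7%
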